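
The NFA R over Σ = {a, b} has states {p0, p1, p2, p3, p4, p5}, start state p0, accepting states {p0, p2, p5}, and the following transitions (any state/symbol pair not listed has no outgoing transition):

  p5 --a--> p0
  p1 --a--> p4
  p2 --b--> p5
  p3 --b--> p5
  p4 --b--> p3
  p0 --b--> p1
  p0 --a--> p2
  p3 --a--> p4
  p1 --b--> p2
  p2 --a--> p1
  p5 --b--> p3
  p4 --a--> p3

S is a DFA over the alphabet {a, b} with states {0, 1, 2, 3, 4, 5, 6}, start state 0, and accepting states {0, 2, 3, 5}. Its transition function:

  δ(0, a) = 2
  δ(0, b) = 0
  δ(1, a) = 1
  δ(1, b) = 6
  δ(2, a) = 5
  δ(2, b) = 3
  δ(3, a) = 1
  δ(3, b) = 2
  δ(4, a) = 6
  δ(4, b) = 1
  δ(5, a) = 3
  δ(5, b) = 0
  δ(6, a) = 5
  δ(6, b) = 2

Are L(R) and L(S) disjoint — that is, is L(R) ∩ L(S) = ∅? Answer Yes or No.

No

The empty string ε is accepted by both R and S.
Hence L(R) ∩ L(S) ≠ ∅.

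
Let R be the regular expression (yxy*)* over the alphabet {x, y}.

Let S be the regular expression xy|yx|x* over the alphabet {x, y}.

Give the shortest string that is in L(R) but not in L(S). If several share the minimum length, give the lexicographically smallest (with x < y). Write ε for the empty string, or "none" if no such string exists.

yxy

The string yxy is accepted by R but not by S.
No shorter string lies in the difference, and yxy is the lexicographically first length-3 string in L(R) \ L(S).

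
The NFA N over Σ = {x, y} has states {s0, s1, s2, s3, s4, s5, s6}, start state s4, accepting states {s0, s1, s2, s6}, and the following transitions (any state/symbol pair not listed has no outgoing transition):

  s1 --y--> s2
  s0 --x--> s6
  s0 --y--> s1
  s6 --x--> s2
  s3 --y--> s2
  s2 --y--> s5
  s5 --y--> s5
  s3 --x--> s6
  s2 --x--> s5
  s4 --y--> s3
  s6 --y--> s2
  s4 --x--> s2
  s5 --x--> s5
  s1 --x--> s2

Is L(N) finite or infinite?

finite

The useful states (reachable from s4 and able to reach an accepting state) are {s2, s3, s4, s6}.
Restricted to these states the transition graph has no cycle, so every accepting path has bounded length and L is finite.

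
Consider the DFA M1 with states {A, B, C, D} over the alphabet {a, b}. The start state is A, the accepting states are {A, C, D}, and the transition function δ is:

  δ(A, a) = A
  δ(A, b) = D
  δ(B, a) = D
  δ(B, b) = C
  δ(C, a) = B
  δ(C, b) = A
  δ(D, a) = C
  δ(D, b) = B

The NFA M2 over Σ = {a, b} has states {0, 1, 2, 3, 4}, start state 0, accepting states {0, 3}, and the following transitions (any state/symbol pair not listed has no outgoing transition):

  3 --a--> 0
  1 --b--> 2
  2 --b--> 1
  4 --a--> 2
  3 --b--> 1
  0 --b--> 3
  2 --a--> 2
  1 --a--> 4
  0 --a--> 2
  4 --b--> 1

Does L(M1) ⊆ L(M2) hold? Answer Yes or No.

The string a is in L(M1) but not in L(M2).
So L(M1) ⊄ L(M2).

No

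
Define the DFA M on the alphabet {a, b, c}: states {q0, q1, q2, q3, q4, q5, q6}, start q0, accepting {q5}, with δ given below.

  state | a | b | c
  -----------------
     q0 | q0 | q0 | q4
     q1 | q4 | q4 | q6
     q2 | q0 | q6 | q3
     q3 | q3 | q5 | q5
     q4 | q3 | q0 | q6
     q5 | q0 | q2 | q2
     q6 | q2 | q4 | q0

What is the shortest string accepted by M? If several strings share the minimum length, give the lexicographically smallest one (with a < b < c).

cab

A breadth-first search from q0 reaches an accepting state first via the path q0 → q4 → q3 → q5 on input cab.
No string of length < 3 is accepted (BFS exhausts all shorter strings without reaching an accepting state), and cab is the lexicographically least accepting string of length 3.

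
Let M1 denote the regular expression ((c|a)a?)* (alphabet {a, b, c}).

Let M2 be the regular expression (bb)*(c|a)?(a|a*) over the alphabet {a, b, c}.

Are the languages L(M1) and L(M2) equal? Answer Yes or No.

The string ac is accepted by M1 but rejected by M2.
So L(M1) ≠ L(M2).

No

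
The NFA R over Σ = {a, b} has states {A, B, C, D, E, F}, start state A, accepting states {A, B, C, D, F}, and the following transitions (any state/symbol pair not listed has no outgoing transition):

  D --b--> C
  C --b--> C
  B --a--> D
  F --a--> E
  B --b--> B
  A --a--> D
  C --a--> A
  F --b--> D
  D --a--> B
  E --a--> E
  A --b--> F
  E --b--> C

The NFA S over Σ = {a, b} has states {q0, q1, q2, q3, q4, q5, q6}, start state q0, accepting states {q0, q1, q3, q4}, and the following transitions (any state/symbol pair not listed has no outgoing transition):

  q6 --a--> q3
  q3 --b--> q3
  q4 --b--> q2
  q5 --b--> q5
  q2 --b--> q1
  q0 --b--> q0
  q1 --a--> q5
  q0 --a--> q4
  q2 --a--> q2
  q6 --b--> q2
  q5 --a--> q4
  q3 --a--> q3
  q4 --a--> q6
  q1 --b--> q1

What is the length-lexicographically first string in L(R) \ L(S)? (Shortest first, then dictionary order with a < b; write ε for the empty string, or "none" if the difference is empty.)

The string aa is accepted by R but not by S.
No shorter string lies in the difference, and aa is the lexicographically first length-2 string in L(R) \ L(S).

aa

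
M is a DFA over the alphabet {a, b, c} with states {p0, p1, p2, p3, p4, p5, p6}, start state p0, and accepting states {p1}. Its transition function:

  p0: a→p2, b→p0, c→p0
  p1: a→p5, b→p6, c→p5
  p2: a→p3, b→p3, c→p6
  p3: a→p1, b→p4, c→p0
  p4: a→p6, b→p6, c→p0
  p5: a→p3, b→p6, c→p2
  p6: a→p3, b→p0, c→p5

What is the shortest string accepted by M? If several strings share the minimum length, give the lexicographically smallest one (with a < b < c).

A breadth-first search from p0 reaches an accepting state first via the path p0 → p2 → p3 → p1 on input aaa.
No string of length < 3 is accepted (BFS exhausts all shorter strings without reaching an accepting state), and aaa is the lexicographically least accepting string of length 3.

aaa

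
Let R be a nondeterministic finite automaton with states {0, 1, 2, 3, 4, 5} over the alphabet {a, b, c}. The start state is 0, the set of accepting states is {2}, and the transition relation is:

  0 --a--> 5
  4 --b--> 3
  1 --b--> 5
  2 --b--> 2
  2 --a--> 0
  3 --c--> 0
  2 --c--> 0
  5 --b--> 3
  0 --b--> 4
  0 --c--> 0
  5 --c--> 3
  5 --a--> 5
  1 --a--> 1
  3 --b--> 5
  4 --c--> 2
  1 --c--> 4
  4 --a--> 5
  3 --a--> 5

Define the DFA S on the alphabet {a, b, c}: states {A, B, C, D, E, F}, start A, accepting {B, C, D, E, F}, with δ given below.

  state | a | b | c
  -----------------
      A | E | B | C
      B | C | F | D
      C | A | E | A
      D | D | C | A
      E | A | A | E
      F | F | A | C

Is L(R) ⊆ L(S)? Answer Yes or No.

The string cbcb is in L(R) but not in L(S).
So L(R) ⊄ L(S).

No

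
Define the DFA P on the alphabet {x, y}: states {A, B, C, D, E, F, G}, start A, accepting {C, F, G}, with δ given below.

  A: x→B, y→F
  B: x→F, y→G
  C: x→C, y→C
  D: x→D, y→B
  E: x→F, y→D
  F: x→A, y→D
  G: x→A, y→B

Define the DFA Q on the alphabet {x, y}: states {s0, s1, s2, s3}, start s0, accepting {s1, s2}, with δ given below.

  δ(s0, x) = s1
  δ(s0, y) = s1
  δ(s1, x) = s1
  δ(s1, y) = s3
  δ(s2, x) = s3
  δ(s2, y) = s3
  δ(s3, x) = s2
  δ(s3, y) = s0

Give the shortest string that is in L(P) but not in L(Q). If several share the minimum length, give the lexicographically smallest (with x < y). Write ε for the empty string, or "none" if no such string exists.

xy

The string xy is accepted by P but not by Q.
No shorter string lies in the difference, and xy is the lexicographically first length-2 string in L(P) \ L(Q).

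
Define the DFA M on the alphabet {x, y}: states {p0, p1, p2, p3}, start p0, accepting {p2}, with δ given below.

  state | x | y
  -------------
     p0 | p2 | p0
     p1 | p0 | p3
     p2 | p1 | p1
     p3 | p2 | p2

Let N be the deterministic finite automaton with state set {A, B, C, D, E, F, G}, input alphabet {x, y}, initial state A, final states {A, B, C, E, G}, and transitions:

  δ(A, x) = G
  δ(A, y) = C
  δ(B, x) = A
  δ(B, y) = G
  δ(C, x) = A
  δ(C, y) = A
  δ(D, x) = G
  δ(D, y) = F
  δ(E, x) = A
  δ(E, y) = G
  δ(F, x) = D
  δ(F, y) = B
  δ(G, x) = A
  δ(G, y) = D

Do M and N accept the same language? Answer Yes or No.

The string xyyx is accepted by M but rejected by N.
So L(M) ≠ L(N).

No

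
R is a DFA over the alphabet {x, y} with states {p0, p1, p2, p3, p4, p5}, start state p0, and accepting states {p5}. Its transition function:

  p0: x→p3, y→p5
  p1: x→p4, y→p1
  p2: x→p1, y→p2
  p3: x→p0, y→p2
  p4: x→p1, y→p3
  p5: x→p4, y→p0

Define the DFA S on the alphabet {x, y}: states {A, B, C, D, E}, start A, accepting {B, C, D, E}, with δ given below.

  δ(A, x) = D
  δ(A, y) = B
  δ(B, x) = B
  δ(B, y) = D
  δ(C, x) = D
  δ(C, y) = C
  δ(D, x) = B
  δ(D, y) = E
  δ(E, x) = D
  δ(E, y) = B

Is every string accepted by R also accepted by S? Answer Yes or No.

Yes

Exploring the product automaton R × S from the start pair (p0, A), following both machines on each input symbol, reaches 18 state pairs: (p0, A), (p3, D), (p5, B), (p0, B), (p2, E), (p4, B), (p0, D), (p3, B), (p5, D), (p1, D), (p2, B), (p1, B), (p5, E), (p2, D), (p0, E), (p1, E), (p4, D), (p3, E).
R accepts in {p5} and S accepts in {B, C, D, E}. The reachable pairs whose R-component is accepting are (p5, B), (p5, D), (p5, E); in each of them the S-component is accepting too, so the product for L(R) \ L(S) (R-component accepting, S-component rejecting) has no reachable accepting pair and the difference is empty.
Hence every string in L(R) is also in L(S).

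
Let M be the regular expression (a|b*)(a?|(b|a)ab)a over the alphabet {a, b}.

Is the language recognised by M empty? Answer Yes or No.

The string a matches the expression, so it belongs to L(M).
Since L(M) contains at least one string, it is not empty.

No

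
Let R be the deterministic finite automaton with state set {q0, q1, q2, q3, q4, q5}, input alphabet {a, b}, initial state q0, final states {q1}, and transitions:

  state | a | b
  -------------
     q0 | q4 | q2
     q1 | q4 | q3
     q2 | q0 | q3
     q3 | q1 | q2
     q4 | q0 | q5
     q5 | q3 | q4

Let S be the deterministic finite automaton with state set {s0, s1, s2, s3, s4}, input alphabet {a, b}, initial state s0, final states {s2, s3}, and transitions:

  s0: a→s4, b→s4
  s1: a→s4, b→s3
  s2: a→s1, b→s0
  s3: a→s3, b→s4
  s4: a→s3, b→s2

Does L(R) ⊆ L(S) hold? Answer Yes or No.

The string bba is in L(R) but not in L(S).
So L(R) ⊄ L(S).

No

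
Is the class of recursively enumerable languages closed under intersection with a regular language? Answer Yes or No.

Yes

First check the input against a DFA for the regular language; if it passes, run the recogniser for L and accept when it does.
So the recursively enumerable languages are closed under intersection with a regular language.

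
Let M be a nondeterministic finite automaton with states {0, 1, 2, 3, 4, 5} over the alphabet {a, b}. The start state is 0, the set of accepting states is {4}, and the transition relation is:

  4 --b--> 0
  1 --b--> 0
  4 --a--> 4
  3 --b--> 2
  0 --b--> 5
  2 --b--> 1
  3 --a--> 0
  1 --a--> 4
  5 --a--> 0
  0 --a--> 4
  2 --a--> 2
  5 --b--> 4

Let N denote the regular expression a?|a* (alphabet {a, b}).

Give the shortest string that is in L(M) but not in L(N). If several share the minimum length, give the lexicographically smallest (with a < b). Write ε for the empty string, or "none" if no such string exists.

bb

The string bb is accepted by M but not by N.
No shorter string lies in the difference, and bb is the lexicographically first length-2 string in L(M) \ L(N).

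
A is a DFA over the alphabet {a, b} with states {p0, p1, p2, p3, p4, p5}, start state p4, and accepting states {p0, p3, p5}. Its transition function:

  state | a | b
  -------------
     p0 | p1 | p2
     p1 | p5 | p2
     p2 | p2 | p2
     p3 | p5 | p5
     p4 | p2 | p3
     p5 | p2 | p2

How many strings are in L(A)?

3

The useful subgraph on states {p3, p4, p5} is acyclic, so L(A) is finite; the longest accepting path visits 3 useful states, giving maximum string length 2.
Counting accepting paths from p4 by length: 1 of length 1, 2 of length 2. Total 3.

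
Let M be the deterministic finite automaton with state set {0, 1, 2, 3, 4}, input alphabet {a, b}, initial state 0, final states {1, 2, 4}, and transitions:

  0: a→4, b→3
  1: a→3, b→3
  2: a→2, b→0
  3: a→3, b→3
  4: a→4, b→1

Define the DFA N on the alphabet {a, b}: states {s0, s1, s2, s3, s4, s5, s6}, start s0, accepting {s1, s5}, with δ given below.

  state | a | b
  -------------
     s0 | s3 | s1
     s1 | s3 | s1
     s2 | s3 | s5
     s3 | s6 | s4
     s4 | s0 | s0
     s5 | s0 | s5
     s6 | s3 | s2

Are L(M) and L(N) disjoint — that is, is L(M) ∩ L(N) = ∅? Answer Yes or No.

Exploring the product automaton M × N from the start pair (0, s0), following both machines on each input symbol, reaches 12 state pairs: (0, s0), (4, s3), (3, s1), (4, s6), (1, s4), (3, s3), (1, s2), (3, s0), (3, s6), (3, s4), (3, s5), (3, s2).
M accepts in {1, 2, 4} and N accepts in {s1, s5}; no reachable pair has both components accepting, so no string drives both machines to acceptance simultaneously and L(M) ∩ L(N) = ∅.
So no string is accepted by both, and the intersection is empty.

Yes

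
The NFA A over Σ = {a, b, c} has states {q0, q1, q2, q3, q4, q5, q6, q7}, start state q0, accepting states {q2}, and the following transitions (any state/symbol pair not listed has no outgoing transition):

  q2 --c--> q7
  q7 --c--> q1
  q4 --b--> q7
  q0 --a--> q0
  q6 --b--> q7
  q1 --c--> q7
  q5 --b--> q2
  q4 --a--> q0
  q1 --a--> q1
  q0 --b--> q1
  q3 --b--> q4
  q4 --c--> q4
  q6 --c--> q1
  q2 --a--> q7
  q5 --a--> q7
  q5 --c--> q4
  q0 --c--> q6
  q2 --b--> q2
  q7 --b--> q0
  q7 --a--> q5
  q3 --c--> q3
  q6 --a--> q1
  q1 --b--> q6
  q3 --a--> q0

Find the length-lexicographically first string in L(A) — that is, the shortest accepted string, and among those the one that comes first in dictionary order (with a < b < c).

A breadth-first search from q0 reaches an accepting state first via the path q0 → q1 → q7 → q5 → q2 on input bcab.
No string of length < 4 is accepted (BFS exhausts all shorter strings without reaching an accepting state), and bcab is the lexicographically least accepting string of length 4.

bcab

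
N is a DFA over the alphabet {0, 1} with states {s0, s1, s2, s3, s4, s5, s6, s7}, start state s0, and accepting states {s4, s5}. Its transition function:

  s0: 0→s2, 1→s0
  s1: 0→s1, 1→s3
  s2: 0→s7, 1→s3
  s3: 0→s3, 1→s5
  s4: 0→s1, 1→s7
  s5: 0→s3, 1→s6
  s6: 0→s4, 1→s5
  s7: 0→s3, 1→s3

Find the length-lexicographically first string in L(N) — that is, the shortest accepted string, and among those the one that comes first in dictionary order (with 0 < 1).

011

A breadth-first search from s0 reaches an accepting state first via the path s0 → s2 → s3 → s5 on input 011.
No string of length < 3 is accepted (BFS exhausts all shorter strings without reaching an accepting state), and 011 is the lexicographically least accepting string of length 3.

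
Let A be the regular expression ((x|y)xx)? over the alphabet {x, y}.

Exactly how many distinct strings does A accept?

3

The expression has no Kleene star, so L(A) is finite. Expanding the alternatives gives {ε, xxx, yxx}.
That is 1 of length 0, 2 of length 3: 3 strings in all.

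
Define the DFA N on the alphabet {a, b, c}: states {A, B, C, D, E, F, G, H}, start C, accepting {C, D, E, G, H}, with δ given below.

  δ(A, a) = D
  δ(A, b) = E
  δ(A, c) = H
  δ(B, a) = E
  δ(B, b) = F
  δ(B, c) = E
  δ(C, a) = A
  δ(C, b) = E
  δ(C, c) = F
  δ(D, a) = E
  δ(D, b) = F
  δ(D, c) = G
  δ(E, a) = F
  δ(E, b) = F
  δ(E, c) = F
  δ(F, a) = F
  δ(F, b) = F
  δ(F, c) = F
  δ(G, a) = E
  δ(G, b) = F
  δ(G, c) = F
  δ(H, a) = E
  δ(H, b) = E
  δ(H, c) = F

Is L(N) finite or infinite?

The useful states (reachable from C and able to reach an accepting state) are {A, C, D, E, G, H}.
Restricted to these states the transition graph has no cycle, so every accepting path has bounded length and L is finite.

finite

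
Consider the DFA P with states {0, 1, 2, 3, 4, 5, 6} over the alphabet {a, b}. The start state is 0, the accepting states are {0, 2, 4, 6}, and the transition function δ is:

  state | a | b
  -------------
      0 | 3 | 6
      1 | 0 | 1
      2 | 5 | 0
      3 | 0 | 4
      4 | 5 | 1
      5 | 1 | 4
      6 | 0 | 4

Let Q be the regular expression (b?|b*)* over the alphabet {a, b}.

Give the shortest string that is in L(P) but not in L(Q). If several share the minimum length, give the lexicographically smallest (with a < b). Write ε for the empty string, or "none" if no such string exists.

The string aa is accepted by P but not by Q.
No shorter string lies in the difference, and aa is the lexicographically first length-2 string in L(P) \ L(Q).

aa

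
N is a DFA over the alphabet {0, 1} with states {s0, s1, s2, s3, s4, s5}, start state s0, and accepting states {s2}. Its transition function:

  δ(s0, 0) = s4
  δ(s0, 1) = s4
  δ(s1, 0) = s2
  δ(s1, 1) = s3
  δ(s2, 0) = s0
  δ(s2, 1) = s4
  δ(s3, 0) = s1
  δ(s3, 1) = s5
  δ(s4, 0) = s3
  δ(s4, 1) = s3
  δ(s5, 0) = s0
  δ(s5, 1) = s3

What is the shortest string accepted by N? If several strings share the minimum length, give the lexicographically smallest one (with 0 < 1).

0000

A breadth-first search from s0 reaches an accepting state first via the path s0 → s4 → s3 → s1 → s2 on input 0000.
No string of length < 4 is accepted (BFS exhausts all shorter strings without reaching an accepting state), and 0000 is the lexicographically least accepting string of length 4.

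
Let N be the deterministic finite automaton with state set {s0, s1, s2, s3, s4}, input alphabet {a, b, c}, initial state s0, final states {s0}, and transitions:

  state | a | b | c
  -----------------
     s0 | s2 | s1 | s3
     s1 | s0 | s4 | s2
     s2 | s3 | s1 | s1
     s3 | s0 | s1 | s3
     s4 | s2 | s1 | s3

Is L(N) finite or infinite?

infinite

State s0 is reachable from the start and can reach an accepting state, and it lies on the cycle s0 → s1 → s0.
Traversing that cycle any number of times yields accepted strings of unbounded length, so the language is infinite.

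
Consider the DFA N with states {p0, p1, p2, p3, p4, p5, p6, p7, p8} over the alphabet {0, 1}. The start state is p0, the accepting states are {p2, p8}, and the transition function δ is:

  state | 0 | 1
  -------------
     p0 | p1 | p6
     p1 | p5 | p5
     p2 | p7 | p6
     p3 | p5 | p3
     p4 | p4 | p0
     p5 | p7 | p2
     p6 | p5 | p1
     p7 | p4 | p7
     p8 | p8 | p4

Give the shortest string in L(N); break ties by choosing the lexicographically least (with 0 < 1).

001

A breadth-first search from p0 reaches an accepting state first via the path p0 → p1 → p5 → p2 on input 001.
No string of length < 3 is accepted (BFS exhausts all shorter strings without reaching an accepting state), and 001 is the lexicographically least accepting string of length 3.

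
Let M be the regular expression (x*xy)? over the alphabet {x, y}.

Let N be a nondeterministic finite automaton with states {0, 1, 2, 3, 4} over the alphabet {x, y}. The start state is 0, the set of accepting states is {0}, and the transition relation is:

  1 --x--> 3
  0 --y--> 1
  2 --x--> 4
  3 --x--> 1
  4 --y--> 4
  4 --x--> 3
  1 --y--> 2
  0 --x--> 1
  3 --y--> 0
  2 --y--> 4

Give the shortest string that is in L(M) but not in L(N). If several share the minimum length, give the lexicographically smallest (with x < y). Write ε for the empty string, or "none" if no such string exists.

The string xy is accepted by M but not by N.
No shorter string lies in the difference, and xy is the lexicographically first length-2 string in L(M) \ L(N).

xy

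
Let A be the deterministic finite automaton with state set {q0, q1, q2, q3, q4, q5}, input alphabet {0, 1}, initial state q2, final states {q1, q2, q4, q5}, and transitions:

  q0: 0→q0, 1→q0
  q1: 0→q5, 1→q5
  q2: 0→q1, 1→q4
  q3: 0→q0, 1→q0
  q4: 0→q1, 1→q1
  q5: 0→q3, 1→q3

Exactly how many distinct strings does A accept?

11

The useful subgraph on states {q1, q2, q4, q5} is acyclic, so L(A) is finite; the longest accepting path visits 4 useful states, giving maximum string length 3.
Counting accepting paths from q2 by length: 1 of length 0, 2 of length 1, 4 of length 2, 4 of length 3. Total 11.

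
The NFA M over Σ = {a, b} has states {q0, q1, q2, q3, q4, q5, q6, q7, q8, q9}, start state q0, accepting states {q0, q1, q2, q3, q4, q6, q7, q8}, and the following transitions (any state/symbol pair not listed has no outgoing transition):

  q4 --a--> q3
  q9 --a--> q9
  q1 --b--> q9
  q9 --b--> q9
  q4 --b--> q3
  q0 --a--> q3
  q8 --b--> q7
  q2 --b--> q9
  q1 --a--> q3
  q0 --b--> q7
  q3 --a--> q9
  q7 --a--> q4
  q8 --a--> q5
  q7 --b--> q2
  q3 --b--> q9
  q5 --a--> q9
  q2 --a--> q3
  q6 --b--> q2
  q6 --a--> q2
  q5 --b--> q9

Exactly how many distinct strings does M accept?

8

The useful subgraph on states {q0, q2, q3, q4, q7} is acyclic, so L(M) is finite; the longest accepting path visits 4 useful states, giving maximum string length 3.
Counting accepting paths from q0 by length: 1 of length 0, 2 of length 1, 2 of length 2, 3 of length 3. Total 8.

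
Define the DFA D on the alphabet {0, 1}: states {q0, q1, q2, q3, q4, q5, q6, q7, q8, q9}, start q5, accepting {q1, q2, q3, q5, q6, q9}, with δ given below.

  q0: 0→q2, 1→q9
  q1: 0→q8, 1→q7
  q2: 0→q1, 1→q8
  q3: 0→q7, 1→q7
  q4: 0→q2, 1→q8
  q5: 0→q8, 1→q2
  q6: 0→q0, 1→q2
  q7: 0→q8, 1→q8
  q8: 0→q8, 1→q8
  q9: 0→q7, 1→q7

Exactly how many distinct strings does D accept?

The useful subgraph on states {q1, q2, q5} is acyclic, so L(D) is finite; the longest accepting path visits 3 useful states, giving maximum string length 2.
Counting accepting paths from q5 by length: 1 of length 0, 1 of length 1, 1 of length 2. Total 3.

3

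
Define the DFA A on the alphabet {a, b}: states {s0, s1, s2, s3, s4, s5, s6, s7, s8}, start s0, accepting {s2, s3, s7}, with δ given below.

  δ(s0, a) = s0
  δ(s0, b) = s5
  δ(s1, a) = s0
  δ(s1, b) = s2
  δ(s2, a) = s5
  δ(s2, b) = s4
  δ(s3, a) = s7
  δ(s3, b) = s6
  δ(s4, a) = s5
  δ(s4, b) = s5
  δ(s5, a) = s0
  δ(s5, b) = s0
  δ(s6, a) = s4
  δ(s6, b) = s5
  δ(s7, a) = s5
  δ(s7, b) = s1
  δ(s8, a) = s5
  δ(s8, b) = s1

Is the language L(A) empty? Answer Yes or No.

The states reachable from the start state are {s0, s5}.
None of the accepting states {s2, s3, s7} is reachable, so no string is accepted and L(A) = ∅.

Yes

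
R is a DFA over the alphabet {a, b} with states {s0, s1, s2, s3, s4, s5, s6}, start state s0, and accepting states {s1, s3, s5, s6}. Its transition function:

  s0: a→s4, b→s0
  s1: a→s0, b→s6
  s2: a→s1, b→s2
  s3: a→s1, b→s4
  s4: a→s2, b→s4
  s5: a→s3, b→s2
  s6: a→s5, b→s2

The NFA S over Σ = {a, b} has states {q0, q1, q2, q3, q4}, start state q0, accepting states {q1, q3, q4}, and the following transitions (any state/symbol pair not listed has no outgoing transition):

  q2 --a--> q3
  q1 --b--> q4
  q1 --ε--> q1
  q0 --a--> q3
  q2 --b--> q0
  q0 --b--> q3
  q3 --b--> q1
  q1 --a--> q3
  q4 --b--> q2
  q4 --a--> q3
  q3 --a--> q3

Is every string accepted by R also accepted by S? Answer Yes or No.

Yes

Exploring the product automaton R × S from the start pair (s0, q0), following both machines on each input symbol, reaches 19 state pairs: (s0, q0), (s4, q3), (s0, q3), (s2, q3), (s4, q1), (s0, q1), (s1, q3), (s2, q1), (s4, q4), (s0, q4), (s6, q1), (s2, q4), (s4, q2), (s0, q2), (s5, q3), (s2, q2), (s4, q0), (s3, q3), (s2, q0).
R accepts in {s1, s3, s5, s6} and S accepts in {q1, q3, q4}. The reachable pairs whose R-component is accepting are (s1, q3), (s6, q1), (s5, q3), (s3, q3); in each of them the S-component is accepting too, so the product for L(R) \ L(S) (R-component accepting, S-component rejecting) has no reachable accepting pair and the difference is empty.
Hence every string in L(R) is also in L(S).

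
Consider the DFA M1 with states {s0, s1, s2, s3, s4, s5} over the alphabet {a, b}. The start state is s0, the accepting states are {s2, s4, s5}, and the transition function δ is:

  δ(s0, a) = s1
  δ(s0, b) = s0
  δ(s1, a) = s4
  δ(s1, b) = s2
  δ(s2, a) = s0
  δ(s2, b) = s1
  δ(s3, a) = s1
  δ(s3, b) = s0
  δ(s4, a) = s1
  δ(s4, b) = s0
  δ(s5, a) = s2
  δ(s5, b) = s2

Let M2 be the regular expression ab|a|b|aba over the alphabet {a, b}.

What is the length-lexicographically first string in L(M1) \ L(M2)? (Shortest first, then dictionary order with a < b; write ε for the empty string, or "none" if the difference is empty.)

The string aa is accepted by M1 but not by M2.
No shorter string lies in the difference, and aa is the lexicographically first length-2 string in L(M1) \ L(M2).

aa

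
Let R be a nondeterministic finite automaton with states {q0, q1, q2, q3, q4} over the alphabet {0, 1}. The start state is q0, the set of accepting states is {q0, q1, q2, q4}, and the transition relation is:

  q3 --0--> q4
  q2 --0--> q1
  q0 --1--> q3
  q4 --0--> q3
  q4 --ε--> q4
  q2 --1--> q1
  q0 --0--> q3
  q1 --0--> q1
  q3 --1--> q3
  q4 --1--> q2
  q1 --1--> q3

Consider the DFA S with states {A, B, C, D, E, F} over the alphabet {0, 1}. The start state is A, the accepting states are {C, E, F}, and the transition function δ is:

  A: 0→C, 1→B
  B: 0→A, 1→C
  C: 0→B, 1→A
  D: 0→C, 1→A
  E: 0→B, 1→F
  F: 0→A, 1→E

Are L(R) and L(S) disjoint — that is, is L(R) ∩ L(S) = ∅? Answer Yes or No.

No

The string 001 is accepted by both R and S.
Hence L(R) ∩ L(S) ≠ ∅.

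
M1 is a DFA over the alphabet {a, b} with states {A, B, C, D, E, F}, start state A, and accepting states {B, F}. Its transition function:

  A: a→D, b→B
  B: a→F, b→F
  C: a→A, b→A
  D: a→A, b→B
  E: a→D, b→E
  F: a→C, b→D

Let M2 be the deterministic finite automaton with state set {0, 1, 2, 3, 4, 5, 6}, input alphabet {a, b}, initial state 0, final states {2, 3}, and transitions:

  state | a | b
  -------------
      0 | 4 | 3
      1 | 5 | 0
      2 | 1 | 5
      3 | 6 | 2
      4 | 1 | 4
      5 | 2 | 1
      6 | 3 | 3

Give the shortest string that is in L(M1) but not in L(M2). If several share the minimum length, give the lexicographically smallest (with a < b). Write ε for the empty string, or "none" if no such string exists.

ab

The string ab is accepted by M1 but not by M2.
No shorter string lies in the difference, and ab is the lexicographically first length-2 string in L(M1) \ L(M2).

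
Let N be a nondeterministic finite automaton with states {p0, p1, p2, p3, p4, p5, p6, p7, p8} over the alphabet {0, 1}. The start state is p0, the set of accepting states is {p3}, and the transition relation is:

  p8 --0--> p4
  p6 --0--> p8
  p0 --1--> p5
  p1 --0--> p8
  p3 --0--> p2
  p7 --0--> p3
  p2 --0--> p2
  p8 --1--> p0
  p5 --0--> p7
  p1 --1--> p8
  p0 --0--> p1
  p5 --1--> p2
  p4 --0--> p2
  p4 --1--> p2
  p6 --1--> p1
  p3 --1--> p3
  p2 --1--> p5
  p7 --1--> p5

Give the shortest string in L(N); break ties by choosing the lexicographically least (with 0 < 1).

A breadth-first search from p0 reaches an accepting state first via the path p0 → p5 → p7 → p3 on input 100.
No string of length < 3 is accepted (BFS exhausts all shorter strings without reaching an accepting state), and 100 is the lexicographically least accepting string of length 3.

100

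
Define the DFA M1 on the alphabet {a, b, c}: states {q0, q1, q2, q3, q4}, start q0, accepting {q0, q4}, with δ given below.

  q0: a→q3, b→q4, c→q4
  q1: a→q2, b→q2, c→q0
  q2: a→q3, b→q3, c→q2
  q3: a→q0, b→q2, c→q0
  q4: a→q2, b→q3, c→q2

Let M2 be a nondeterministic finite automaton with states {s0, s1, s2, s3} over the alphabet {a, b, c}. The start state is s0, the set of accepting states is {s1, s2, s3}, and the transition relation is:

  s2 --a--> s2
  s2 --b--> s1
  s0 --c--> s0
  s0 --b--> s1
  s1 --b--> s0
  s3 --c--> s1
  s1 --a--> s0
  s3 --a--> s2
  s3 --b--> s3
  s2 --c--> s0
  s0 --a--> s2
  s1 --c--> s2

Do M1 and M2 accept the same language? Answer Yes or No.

No

The empty string ε is accepted by M1 but rejected by M2.
So L(M1) ≠ L(M2).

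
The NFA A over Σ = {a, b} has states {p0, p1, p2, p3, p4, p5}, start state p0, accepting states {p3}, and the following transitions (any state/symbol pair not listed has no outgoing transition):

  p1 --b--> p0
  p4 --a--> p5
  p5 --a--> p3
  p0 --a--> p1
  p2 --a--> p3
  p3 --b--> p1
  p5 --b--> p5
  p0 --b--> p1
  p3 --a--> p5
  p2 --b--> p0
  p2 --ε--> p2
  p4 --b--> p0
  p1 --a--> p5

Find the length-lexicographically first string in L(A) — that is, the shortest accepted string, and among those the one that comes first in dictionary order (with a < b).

A breadth-first search from p0 reaches an accepting state first via the path p0 → p1 → p5 → p3 on input aaa.
No string of length < 3 is accepted (BFS exhausts all shorter strings without reaching an accepting state), and aaa is the lexicographically least accepting string of length 3.

aaa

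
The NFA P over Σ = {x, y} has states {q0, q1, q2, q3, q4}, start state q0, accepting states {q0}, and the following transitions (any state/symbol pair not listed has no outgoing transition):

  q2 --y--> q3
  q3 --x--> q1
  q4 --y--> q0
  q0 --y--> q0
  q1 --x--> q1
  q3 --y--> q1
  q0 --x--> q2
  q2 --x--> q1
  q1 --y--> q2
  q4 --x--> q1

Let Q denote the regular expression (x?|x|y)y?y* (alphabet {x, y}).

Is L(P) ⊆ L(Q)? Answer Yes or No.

Yes

Converting the expression Q to a DFA (subset construction, then merging equivalent states) gives the minimal DFA with states {r0, r1, r2}, start state r0, accepting states {r0, r1} and transitions r0: x→r1, y→r1; r1: x→r2, y→r1; r2: x→r2, y→r2.
Exploring the product automaton P × Q from the start pair (q0, r0), following both machines on each input symbol, reaches 8 state pairs: (q0, r0), (q2, r1), (q0, r1), (q1, r2), (q3, r1), (q2, r2), (q1, r1), (q3, r2).
P accepts in {q0} and Q accepts in {r0, r1}. The reachable pairs whose P-component is accepting are (q0, r0), (q0, r1); in each of them the Q-component is accepting too, so the product for L(P) \ L(Q) (P-component accepting, Q-component rejecting) has no reachable accepting pair and the difference is empty.
Hence every string in L(P) is also in L(Q).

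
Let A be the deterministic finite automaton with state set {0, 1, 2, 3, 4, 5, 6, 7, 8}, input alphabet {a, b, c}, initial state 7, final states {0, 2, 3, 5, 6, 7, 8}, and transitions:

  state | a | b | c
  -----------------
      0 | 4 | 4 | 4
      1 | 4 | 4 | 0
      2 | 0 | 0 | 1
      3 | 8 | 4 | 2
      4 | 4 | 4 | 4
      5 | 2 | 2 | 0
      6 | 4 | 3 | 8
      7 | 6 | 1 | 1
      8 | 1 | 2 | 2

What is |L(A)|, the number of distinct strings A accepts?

29

The useful subgraph on states {0, 1, 2, 3, 6, 7, 8} is acyclic, so L(A) is finite; the longest accepting path visits 7 useful states, giving maximum string length 6.
Counting accepting paths from 7 by length: 1 of length 0, 1 of length 1, 4 of length 2, 4 of length 3, 9 of length 4, 8 of length 5, 2 of length 6. Total 29.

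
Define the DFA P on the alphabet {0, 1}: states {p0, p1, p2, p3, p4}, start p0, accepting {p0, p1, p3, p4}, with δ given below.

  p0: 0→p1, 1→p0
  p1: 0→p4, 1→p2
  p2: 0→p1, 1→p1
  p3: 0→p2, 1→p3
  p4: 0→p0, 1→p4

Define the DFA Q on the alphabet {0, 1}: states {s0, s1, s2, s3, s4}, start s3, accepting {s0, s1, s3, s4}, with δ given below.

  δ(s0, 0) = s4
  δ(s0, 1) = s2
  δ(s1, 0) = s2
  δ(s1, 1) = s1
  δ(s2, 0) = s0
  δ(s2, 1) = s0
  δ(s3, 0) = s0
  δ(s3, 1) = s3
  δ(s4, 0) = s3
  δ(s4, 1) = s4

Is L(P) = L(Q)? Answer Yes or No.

Exploring the product automaton P × Q from the start pair (p0, s3), following both machines on each input symbol, reaches 4 state pairs: (p0, s3), (p1, s0), (p4, s4), (p2, s2).
P accepts in {p0, p1, p3, p4} and Q accepts in {s0, s1, s3, s4}. In every reachable pair the two components are either both accepting — (p0, s3), (p1, s0), (p4, s4) — or both non-accepting, so no string is accepted by exactly one of the machines: L(P) \ L(Q) and L(Q) \ L(P) are both empty.
Hence every string is accepted by P iff it is accepted by Q, and the two languages coincide.

Yes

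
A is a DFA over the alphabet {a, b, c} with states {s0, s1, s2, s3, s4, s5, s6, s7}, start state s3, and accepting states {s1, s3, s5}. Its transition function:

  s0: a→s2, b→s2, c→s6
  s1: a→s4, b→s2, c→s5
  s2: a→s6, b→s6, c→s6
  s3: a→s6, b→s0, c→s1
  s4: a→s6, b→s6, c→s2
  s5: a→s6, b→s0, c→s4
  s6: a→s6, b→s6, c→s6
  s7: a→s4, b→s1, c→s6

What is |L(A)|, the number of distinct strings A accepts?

The useful subgraph on states {s1, s3, s5} is acyclic, so L(A) is finite; the longest accepting path visits 3 useful states, giving maximum string length 2.
Counting accepting paths from s3 by length: 1 of length 0, 1 of length 1, 1 of length 2. Total 3.

3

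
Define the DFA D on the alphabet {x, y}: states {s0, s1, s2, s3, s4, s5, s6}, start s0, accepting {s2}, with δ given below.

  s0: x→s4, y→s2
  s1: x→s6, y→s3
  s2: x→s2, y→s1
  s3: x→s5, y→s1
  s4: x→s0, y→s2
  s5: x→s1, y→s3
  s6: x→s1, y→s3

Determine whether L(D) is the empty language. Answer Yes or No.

The string y is accepted: the run s0 → s2 ends in the accepting state s2.
Since at least one string is accepted, L(D) is not empty.

No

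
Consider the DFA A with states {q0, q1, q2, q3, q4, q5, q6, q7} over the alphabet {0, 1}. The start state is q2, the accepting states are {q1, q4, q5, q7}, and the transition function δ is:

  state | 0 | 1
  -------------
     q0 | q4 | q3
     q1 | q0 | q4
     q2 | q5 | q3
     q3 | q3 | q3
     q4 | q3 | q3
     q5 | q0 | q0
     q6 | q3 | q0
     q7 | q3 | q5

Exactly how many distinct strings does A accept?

3

The useful subgraph on states {q0, q2, q4, q5} is acyclic, so L(A) is finite; the longest accepting path visits 4 useful states, giving maximum string length 3.
Counting accepting paths from q2 by length: 1 of length 1, 2 of length 3. Total 3.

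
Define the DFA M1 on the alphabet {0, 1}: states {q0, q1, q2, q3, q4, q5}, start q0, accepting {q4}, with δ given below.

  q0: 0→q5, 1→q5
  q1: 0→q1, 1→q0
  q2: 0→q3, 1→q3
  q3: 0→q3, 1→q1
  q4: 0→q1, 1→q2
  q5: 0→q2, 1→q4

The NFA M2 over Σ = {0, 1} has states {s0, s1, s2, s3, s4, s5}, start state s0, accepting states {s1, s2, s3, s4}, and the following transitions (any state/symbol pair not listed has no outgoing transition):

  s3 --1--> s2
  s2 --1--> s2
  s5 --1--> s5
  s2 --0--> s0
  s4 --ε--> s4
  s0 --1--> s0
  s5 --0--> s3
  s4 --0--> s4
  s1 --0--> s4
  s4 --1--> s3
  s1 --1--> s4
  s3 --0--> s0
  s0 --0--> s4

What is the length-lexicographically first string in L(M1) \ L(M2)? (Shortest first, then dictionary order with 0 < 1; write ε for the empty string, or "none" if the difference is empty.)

The string 11 is accepted by M1 but not by M2.
No shorter string lies in the difference, and 11 is the lexicographically first length-2 string in L(M1) \ L(M2).

11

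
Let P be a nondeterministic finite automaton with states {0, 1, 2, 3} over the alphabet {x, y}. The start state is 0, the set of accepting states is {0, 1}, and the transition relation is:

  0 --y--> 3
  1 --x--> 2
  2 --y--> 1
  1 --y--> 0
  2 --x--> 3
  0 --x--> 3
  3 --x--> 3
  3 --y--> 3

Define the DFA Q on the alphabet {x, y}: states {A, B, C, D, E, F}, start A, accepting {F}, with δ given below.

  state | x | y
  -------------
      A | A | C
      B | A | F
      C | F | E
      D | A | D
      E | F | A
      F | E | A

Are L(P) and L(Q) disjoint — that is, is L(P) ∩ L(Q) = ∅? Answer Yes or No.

Exploring the product automaton P × Q from the start pair (0, A), following both machines on each input symbol, reaches 5 state pairs: (0, A), (3, A), (3, C), (3, F), (3, E).
P accepts in {0, 1} and Q accepts in {F}; no reachable pair has both components accepting, so no string drives both machines to acceptance simultaneously and L(P) ∩ L(Q) = ∅.
So no string is accepted by both, and the intersection is empty.

Yes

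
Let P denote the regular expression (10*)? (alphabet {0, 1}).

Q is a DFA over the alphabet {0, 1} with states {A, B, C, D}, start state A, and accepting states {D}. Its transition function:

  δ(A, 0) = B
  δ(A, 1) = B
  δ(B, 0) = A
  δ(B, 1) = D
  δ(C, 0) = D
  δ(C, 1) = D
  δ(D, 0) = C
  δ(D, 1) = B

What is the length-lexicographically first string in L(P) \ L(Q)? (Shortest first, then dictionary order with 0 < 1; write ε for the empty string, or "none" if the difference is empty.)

The empty string ε is accepted by P but not by Q.
Since ε is the unique shortest string, it is the required witness.

ε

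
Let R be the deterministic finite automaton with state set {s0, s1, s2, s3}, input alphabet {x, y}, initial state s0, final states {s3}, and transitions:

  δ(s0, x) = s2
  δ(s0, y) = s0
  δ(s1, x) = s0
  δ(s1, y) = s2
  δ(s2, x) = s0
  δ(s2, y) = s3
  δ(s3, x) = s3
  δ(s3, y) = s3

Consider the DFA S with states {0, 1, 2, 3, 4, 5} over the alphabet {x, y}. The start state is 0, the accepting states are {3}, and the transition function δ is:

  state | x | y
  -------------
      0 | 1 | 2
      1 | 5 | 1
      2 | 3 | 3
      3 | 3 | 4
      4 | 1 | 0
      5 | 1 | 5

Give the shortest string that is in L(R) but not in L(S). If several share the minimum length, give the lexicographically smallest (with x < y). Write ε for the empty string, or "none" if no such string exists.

xy

The string xy is accepted by R but not by S.
No shorter string lies in the difference, and xy is the lexicographically first length-2 string in L(R) \ L(S).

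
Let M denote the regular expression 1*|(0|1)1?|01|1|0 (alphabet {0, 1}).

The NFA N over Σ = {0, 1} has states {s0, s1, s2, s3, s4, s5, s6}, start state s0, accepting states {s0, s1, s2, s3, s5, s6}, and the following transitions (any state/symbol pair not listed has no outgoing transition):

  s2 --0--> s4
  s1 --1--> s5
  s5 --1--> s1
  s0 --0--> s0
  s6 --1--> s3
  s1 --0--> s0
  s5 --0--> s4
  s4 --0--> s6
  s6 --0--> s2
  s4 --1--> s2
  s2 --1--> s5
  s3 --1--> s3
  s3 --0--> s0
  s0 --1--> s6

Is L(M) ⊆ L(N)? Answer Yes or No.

Yes

Converting the expression M to a DFA (subset construction, then merging equivalent states) gives the minimal DFA with states {m0, m1, m2, m3, m4}, start state m0, accepting states {m0, m1, m2, m4} and transitions m0: 0→m1, 1→m2; m1: 0→m3, 1→m4; m2: 0→m3, 1→m2; m3: 0→m3, 1→m3; m4: 0→m3, 1→m3.
Exploring the product automaton M × N from the start pair (m0, s0), following both machines on each input symbol, reaches 12 state pairs: (m0, s0), (m1, s0), (m2, s6), (m3, s0), (m4, s6), (m3, s2), (m2, s3), (m3, s6), (m3, s3), (m3, s4), (m3, s5), (m3, s1).
M accepts in {m0, m1, m2, m4} and N accepts in {s0, s1, s2, s3, s5, s6}. The reachable pairs whose M-component is accepting are (m0, s0), (m1, s0), (m2, s6), (m4, s6), (m2, s3); in each of them the N-component is accepting too, so the product for L(M) \ L(N) (M-component accepting, N-component rejecting) has no reachable accepting pair and the difference is empty.
Hence every string in L(M) is also in L(N).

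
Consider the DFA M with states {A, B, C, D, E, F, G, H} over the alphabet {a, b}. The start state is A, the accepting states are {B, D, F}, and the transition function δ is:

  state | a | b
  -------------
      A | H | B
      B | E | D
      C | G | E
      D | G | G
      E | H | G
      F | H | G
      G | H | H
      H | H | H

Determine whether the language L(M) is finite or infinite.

finite

The useful states (reachable from A and able to reach an accepting state) are {A, B, D}.
Restricted to these states the transition graph has no cycle, so every accepting path has bounded length and L is finite.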